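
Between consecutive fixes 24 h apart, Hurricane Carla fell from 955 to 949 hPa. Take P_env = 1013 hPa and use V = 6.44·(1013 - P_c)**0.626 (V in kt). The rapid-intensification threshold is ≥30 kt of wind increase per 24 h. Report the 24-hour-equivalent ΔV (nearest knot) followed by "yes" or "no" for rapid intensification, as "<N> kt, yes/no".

V₁: ΔP = 58, V ≈ 6.44 × 58^0.626 ≈ 81.81 kt.
V₂: ΔP = 64, V ≈ 6.44 × 64^0.626 ≈ 87.01 kt.
ΔV over 24 h = 5.20 kt → 24 h equivalent = 5.20 × 24/24 ≈ 5.20 kt.
5 kt < 30 kt ⇒ not rapid intensification.

5 kt, no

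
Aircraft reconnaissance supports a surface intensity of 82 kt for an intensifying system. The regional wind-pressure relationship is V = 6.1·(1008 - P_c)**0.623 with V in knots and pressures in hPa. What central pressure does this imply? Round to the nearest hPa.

ΔP = (V / 6.1)^(1/0.623) = (82/6.1)^1.605.
82/6.1 = 13.443; 13.443^1.605 ≈ 64.77 hPa.
P_c = 1008 − 64.77 = 943.23 ≈ 943 hPa.

943 hPa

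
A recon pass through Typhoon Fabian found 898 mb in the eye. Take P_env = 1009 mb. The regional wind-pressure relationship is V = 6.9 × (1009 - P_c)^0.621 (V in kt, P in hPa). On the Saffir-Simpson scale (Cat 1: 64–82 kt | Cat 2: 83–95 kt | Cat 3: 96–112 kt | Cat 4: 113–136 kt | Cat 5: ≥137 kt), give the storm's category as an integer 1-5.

ΔP = 1009 − 898 = 111 mb.
V ≈ 6.9 × 111^0.621 = 6.9 × 18.63 ≈ 129 kt.
129 kt falls in the Category 4 band.

4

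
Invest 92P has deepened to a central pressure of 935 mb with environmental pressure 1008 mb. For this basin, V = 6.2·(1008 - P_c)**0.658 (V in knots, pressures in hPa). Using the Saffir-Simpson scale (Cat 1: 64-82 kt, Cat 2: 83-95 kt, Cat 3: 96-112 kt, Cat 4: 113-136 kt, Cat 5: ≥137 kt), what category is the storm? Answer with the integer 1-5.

3

ΔP = 1008 − 935 = 73 mb.
V ≈ 6.2 × 73^0.658 = 6.2 × 16.83 ≈ 104 kt.
104 kt falls in the Category 3 band.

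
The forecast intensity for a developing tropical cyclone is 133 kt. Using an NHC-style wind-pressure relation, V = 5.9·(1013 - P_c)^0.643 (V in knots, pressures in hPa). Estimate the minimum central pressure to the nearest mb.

886 mb

ΔP = (V / 5.9)^(1/0.643) = (133/5.9)^1.555.
133/5.9 = 22.542; 22.542^1.555 ≈ 127.12 mb.
P_c = 1013 − 127.12 = 885.88 ≈ 886 mb.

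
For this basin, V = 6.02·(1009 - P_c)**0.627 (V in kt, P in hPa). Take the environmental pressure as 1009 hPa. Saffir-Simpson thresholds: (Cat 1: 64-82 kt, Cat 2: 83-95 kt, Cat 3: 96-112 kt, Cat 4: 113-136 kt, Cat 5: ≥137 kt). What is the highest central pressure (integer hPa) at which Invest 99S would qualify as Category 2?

943 hPa

Category 2 begins at V = 83 kt.
Required ΔP = (83/6.02)^(1/0.627) = 13.787^1.595 ≈ 65.67 hPa.
P_c ≤ 1009 − 65.67 = 943.33, so the highest integer P_c is 943 hPa.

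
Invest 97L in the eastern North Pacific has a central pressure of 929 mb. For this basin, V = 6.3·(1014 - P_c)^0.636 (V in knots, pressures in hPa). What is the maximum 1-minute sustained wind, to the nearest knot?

106 kt

ΔP = 1014 − 929 = 85 mb.
85^0.636 ≈ 16.870.
V ≈ 6.3 × 16.870 ≈ 106.3 kt.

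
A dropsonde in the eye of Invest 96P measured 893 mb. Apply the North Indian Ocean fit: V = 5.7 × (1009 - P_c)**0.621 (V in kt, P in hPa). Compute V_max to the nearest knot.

109 kt

ΔP = 1009 − 893 = 116 mb.
116^0.621 ≈ 19.144.
V ≈ 5.7 × 19.144 ≈ 109.1 kt.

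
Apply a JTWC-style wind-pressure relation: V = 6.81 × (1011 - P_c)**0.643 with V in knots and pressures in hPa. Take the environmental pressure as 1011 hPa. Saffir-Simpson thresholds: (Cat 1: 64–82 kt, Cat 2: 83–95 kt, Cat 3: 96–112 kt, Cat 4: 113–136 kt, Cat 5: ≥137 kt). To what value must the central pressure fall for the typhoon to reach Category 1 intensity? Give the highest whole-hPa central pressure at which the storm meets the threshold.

Category 1 begins at V = 64 kt.
Required ΔP = (64/6.81)^(1/0.643) = 9.398^1.555 ≈ 32.60 hPa.
P_c ≤ 1011 − 32.60 = 978.40, so the highest integer P_c is 978 hPa.

978 hPa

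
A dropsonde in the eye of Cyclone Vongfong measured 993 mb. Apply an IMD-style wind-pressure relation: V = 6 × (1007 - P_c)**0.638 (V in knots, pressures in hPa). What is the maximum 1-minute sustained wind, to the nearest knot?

32 kt

ΔP = 1007 − 993 = 14 mb.
14^0.638 ≈ 5.386.
V ≈ 6 × 5.386 ≈ 32.3 kt.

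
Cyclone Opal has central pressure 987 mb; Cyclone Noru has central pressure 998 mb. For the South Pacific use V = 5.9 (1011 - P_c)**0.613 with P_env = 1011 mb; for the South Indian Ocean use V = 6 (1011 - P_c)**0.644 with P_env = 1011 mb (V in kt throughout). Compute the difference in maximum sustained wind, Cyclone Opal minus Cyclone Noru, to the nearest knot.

Cyclone Opal: ΔP = 24; V ≈ 5.9 × 24^0.613 ≈ 41.39 kt.
Cyclone Noru: ΔP = 13; V ≈ 6 × 13^0.644 ≈ 31.30 kt.
Difference ≈ 41.39 − 31.30 = 10.09 → 10 kt.

10 kt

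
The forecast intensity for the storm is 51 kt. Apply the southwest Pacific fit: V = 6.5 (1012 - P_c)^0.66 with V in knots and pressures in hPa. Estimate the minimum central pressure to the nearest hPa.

ΔP = (V / 6.5)^(1/0.66) = (51/6.5)^1.515.
51/6.5 = 7.846; 7.846^1.515 ≈ 22.67 hPa.
P_c = 1012 − 22.67 = 989.33 ≈ 989 hPa.

989 hPa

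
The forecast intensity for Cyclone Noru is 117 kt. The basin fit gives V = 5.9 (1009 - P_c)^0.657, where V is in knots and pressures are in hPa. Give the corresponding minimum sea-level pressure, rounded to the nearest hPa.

915 hPa

ΔP = (V / 5.9)^(1/0.657) = (117/5.9)^1.522.
117/5.9 = 19.831; 19.831^1.522 ≈ 94.33 hPa.
P_c = 1009 − 94.33 = 914.67 ≈ 915 hPa.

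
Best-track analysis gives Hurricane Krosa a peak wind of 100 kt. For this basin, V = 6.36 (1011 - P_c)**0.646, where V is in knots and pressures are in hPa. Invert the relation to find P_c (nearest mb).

940 mb

ΔP = (V / 6.36)^(1/0.646) = (100/6.36)^1.548.
100/6.36 = 15.723; 15.723^1.548 ≈ 71.16 mb.
P_c = 1011 − 71.16 = 939.84 ≈ 940 mb.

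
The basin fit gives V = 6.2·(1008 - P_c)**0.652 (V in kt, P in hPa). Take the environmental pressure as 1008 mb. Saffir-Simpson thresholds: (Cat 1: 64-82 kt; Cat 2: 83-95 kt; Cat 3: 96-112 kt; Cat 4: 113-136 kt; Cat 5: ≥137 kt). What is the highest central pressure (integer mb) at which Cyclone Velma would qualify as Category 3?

941 mb

Category 3 begins at V = 96 kt.
Required ΔP = (96/6.2)^(1/0.652) = 15.484^1.534 ≈ 66.83 mb.
P_c ≤ 1008 − 66.83 = 941.17, so the highest integer P_c is 941 mb.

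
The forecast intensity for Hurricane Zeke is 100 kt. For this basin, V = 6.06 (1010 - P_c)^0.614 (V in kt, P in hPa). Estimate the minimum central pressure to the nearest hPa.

914 hPa

ΔP = (V / 6.06)^(1/0.614) = (100/6.06)^1.629.
100/6.06 = 16.502; 16.502^1.629 ≈ 96.15 hPa.
P_c = 1010 − 96.15 = 913.85 ≈ 914 hPa.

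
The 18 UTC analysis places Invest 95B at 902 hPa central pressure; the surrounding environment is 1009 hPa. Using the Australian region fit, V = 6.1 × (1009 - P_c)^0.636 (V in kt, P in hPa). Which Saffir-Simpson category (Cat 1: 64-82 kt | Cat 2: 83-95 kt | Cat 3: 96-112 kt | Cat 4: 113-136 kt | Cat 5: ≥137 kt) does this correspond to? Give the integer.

ΔP = 1009 − 902 = 107 hPa.
V ≈ 6.1 × 107^0.636 = 6.1 × 19.53 ≈ 119 kt.
119 kt falls in the Category 4 band.

4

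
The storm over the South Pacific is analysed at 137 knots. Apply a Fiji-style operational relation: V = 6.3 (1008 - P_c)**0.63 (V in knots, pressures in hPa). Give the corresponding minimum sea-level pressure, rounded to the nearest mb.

ΔP = (V / 6.3)^(1/0.63) = (137/6.3)^1.587.
137/6.3 = 21.746; 21.746^1.587 ≈ 132.69 mb.
P_c = 1008 − 132.69 = 875.31 ≈ 875 mb.

875 mb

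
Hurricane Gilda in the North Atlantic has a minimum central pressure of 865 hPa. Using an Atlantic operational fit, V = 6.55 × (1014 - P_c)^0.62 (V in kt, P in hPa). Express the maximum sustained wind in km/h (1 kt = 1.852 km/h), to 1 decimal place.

269.9 km/h

ΔP = 1014 − 865 = 149 hPa.
V ≈ 6.55 × 149^0.62 = 6.55 × 22.252 ≈ 145.753 kt.
145.753 × 1.852 ≈ 269.93 km/h → 269.9 km/h.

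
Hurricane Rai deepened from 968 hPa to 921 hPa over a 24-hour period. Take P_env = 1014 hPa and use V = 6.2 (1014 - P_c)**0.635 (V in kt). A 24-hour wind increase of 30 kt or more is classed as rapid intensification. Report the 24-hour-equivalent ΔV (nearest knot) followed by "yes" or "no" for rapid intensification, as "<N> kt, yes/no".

V₁: ΔP = 46, V ≈ 6.2 × 46^0.635 ≈ 70.51 kt.
V₂: ΔP = 93, V ≈ 6.2 × 93^0.635 ≈ 110.25 kt.
ΔV over 24 h = 39.74 kt → 24 h equivalent = 39.74 × 24/24 ≈ 39.74 kt.
40 kt ≥ 30 kt ⇒ rapid intensification.

40 kt, yes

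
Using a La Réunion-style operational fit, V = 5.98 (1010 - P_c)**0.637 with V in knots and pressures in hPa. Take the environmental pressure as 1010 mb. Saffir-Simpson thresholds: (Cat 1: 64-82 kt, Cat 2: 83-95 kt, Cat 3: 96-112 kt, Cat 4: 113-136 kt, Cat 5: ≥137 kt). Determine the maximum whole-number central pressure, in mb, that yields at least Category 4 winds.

Category 4 begins at V = 113 kt.
Required ΔP = (113/5.98)^(1/0.637) = 18.896^1.570 ≈ 100.86 mb.
P_c ≤ 1010 − 100.86 = 909.14, so the highest integer P_c is 909 mb.

909 mb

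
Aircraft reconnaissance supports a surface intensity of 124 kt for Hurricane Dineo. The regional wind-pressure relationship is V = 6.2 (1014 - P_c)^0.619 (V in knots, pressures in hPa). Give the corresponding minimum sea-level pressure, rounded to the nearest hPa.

888 hPa

ΔP = (V / 6.2)^(1/0.619) = (124/6.2)^1.616.
124/6.2 = 20.000; 20.000^1.616 ≈ 126.42 hPa.
P_c = 1014 − 126.42 = 887.58 ≈ 888 hPa.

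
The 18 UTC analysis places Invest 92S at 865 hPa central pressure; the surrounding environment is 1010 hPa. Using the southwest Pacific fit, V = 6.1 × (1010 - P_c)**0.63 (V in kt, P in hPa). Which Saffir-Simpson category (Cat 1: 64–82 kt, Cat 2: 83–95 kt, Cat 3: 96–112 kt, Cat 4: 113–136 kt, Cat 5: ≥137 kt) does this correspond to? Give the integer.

5

ΔP = 1010 − 865 = 145 hPa.
V ≈ 6.1 × 145^0.63 = 6.1 × 23.00 ≈ 140 kt.
140 kt falls in the Category 5 band.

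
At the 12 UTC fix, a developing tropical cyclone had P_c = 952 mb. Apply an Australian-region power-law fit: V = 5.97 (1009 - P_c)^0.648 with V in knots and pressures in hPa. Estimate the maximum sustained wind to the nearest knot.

ΔP = 1009 − 952 = 57 mb.
57^0.648 ≈ 13.734.
V ≈ 5.97 × 13.734 ≈ 82.0 kt.

82 kt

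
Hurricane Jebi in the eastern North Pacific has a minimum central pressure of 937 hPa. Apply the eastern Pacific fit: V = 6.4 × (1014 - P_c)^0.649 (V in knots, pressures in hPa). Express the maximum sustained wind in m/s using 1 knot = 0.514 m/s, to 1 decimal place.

ΔP = 1014 − 937 = 77 hPa.
V ≈ 6.4 × 77^0.649 = 6.4 × 16.762 ≈ 107.278 kt.
107.278 × 0.514 ≈ 55.14 m/s → 55.1 m/s.

55.1 m/s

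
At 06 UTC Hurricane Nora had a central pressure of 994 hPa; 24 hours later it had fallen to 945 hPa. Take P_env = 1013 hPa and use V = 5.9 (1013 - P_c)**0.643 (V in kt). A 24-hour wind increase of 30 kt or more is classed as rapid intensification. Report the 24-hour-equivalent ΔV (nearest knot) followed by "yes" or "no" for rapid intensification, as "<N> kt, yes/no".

V₁: ΔP = 19, V ≈ 5.9 × 19^0.643 ≈ 39.18 kt.
V₂: ΔP = 68, V ≈ 5.9 × 68^0.643 ≈ 88.95 kt.
ΔV over 24 h = 49.77 kt → 24 h equivalent = 49.77 × 24/24 ≈ 49.77 kt.
50 kt ≥ 30 kt ⇒ rapid intensification.

50 kt, yes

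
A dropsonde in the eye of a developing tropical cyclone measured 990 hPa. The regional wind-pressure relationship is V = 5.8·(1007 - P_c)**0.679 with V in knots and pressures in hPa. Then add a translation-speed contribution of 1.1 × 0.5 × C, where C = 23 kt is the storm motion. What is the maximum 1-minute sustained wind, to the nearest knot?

52 kt

ΔP = 1007 − 990 = 17 hPa.
17^0.679 ≈ 6.847.
V ≈ 5.8 × 6.847 ≈ 39.7 kt.
Translation term: 1.1 × 0.5 × 23 = 12.65 kt.
Corrected V ≈ 52.35 kt → 52 kt.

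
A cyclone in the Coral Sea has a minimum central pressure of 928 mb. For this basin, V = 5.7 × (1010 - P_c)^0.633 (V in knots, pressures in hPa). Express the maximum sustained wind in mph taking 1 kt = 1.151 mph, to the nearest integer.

107 mph

ΔP = 1010 − 928 = 82 mb.
V ≈ 5.7 × 82^0.633 = 5.7 × 16.272 ≈ 92.751 kt.
92.751 × 1.151 ≈ 106.76 mph → 107 mph.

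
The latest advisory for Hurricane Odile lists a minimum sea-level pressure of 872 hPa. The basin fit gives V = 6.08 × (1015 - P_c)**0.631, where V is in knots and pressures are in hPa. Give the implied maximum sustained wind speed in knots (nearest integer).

ΔP = 1015 − 872 = 143 hPa.
143^0.631 ≈ 22.910.
V ≈ 6.08 × 22.910 ≈ 139.3 kt.

139 kt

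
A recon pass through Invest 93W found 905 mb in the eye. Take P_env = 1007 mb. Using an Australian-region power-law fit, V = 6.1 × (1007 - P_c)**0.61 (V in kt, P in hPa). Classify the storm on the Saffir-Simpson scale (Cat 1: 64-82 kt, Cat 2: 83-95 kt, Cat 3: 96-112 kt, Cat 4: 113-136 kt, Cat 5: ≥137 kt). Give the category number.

3

ΔP = 1007 − 905 = 102 mb.
V ≈ 6.1 × 102^0.61 = 6.1 × 16.80 ≈ 102 kt.
102 kt falls in the Category 3 band.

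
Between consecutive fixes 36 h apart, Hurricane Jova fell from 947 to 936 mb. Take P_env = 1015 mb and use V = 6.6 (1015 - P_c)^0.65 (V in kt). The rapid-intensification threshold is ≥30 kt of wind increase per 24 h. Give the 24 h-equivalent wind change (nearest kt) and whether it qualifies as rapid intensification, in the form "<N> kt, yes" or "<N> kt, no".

7 kt, no

V₁: ΔP = 68, V ≈ 6.6 × 68^0.65 ≈ 102.49 kt.
V₂: ΔP = 79, V ≈ 6.6 × 79^0.65 ≈ 112.98 kt.
ΔV over 36 h = 10.49 kt → 24 h equivalent = 10.49 × 24/36 ≈ 6.99 kt.
7 kt < 30 kt ⇒ not rapid intensification.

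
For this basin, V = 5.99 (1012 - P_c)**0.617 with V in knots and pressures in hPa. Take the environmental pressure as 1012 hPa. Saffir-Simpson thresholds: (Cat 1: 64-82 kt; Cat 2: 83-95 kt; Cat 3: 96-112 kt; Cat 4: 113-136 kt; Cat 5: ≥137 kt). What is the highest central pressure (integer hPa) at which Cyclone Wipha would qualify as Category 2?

941 hPa

Category 2 begins at V = 83 kt.
Required ΔP = (83/5.99)^(1/0.617) = 13.856^1.621 ≈ 70.85 hPa.
P_c ≤ 1012 − 70.85 = 941.15, so the highest integer P_c is 941 hPa.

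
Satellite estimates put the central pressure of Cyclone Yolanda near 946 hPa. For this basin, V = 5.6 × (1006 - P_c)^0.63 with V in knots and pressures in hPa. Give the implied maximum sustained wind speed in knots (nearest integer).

ΔP = 1006 − 946 = 60 hPa.
60^0.63 ≈ 13.190.
V ≈ 5.6 × 13.190 ≈ 73.9 kt.

74 kt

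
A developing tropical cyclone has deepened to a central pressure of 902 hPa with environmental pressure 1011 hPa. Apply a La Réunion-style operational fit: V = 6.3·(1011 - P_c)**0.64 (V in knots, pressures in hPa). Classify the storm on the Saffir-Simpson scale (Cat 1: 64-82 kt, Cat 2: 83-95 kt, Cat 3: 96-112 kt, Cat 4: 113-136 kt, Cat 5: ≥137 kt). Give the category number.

ΔP = 1011 − 902 = 109 hPa.
V ≈ 6.3 × 109^0.64 = 6.3 × 20.14 ≈ 127 kt.
127 kt falls in the Category 4 band.

4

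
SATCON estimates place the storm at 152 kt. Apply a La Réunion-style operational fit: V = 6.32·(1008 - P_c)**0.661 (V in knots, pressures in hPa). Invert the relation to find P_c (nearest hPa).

885 hPa

ΔP = (V / 6.32)^(1/0.661) = (152/6.32)^1.513.
152/6.32 = 24.051; 24.051^1.513 ≈ 122.87 hPa.
P_c = 1008 − 122.87 = 885.13 ≈ 885 hPa.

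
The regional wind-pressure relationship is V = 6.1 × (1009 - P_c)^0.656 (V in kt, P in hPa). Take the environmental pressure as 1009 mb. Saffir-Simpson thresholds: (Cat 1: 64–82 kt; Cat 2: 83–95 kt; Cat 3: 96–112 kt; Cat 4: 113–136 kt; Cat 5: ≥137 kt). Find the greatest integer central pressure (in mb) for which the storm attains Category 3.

Category 3 begins at V = 96 kt.
Required ΔP = (96/6.1)^(1/0.656) = 15.738^1.524 ≈ 66.77 mb.
P_c ≤ 1009 − 66.77 = 942.23, so the highest integer P_c is 942 mb.

942 mb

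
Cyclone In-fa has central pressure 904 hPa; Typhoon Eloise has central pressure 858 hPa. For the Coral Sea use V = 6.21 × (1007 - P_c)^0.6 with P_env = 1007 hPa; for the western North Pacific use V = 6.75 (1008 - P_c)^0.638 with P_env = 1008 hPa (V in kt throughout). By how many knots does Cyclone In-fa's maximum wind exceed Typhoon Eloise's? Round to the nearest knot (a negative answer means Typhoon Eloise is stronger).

Cyclone In-fa: ΔP = 103; V ≈ 6.21 × 103^0.6 ≈ 100.18 kt.
Typhoon Eloise: ΔP = 150; V ≈ 6.75 × 150^0.638 ≈ 165.06 kt.
Difference ≈ 100.18 − 165.06 = -64.88 → -65 kt.

-65 kt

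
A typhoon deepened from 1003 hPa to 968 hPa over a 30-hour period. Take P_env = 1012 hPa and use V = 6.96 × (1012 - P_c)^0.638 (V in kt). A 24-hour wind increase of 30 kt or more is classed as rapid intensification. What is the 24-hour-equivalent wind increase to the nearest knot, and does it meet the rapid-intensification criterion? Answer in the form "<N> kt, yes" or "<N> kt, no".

40 kt, yes

V₁: ΔP = 9, V ≈ 6.96 × 9^0.638 ≈ 28.28 kt.
V₂: ΔP = 44, V ≈ 6.96 × 44^0.638 ≈ 77.83 kt.
ΔV over 30 h = 49.55 kt → 24 h equivalent = 49.55 × 24/30 ≈ 39.64 kt.
40 kt ≥ 30 kt ⇒ rapid intensification.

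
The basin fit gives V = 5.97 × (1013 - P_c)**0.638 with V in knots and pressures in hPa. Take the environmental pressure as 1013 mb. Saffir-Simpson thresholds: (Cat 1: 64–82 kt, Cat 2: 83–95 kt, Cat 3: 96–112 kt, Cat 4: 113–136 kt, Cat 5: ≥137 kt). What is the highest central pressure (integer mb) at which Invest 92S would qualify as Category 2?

Category 2 begins at V = 83 kt.
Required ΔP = (83/5.97)^(1/0.638) = 13.903^1.567 ≈ 61.90 mb.
P_c ≤ 1013 − 61.90 = 951.10, so the highest integer P_c is 951 mb.

951 mb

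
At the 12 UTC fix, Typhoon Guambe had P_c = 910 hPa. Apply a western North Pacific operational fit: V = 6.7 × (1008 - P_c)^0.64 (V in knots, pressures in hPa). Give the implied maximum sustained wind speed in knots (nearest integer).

126 kt

ΔP = 1008 − 910 = 98 hPa.
98^0.64 ≈ 18.810.
V ≈ 6.7 × 18.810 ≈ 126.0 kt.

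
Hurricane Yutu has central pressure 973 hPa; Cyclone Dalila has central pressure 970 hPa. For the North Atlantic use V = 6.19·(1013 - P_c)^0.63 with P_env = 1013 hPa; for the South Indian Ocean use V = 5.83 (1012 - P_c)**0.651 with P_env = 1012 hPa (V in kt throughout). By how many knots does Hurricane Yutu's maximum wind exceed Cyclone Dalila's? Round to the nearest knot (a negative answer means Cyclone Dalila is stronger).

-3 kt

Hurricane Yutu: ΔP = 40; V ≈ 6.19 × 40^0.63 ≈ 63.24 kt.
Cyclone Dalila: ΔP = 42; V ≈ 5.83 × 42^0.651 ≈ 66.44 kt.
Difference ≈ 63.24 − 66.44 = -3.20 → -3 kt.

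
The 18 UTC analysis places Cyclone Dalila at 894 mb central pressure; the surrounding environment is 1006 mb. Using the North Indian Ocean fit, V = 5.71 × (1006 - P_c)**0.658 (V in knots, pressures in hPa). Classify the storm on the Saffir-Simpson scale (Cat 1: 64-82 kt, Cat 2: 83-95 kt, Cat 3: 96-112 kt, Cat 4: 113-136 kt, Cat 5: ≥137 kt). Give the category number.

4

ΔP = 1006 − 894 = 112 mb.
V ≈ 5.71 × 112^0.658 = 5.71 × 22.30 ≈ 127 kt.
127 kt falls in the Category 4 band.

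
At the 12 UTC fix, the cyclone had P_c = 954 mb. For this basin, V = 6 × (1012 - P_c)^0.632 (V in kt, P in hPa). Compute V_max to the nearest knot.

ΔP = 1012 − 954 = 58 mb.
58^0.632 ≈ 13.016.
V ≈ 6 × 13.016 ≈ 78.1 kt.

78 kt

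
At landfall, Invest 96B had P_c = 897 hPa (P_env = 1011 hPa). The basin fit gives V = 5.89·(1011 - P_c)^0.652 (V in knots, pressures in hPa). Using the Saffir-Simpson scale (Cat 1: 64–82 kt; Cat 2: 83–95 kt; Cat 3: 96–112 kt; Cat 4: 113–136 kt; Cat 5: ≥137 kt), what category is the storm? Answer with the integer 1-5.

ΔP = 1011 − 897 = 114 hPa.
V ≈ 5.89 × 114^0.652 = 5.89 × 21.93 ≈ 129 kt.
129 kt falls in the Category 4 band.

4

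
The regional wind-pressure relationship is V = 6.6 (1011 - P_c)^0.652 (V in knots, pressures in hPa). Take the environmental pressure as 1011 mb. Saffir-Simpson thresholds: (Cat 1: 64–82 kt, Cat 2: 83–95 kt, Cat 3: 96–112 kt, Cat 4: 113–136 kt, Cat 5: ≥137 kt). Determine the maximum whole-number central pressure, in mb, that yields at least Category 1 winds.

Category 1 begins at V = 64 kt.
Required ΔP = (64/6.6)^(1/0.652) = 9.697^1.534 ≈ 32.60 mb.
P_c ≤ 1011 − 32.60 = 978.40, so the highest integer P_c is 978 mb.

978 mb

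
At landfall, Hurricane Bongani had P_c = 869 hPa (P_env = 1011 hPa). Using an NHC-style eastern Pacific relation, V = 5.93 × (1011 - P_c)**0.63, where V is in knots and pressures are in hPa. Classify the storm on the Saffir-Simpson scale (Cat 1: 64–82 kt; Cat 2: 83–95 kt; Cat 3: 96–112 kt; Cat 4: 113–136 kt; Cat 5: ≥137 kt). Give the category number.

ΔP = 1011 − 869 = 142 hPa.
V ≈ 5.93 × 142^0.63 = 5.93 × 22.70 ≈ 135 kt.
135 kt falls in the Category 4 band.

4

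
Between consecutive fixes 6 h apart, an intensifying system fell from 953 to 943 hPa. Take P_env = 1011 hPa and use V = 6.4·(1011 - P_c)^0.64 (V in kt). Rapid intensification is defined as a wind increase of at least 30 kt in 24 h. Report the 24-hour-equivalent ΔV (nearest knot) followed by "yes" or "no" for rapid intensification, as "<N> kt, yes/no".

37 kt, yes

V₁: ΔP = 58, V ≈ 6.4 × 58^0.64 ≈ 86.05 kt.
V₂: ΔP = 68, V ≈ 6.4 × 68^0.64 ≈ 95.28 kt.
ΔV over 6 h = 9.23 kt → 24 h equivalent = 9.23 × 24/6 ≈ 36.92 kt.
37 kt ≥ 30 kt ⇒ rapid intensification.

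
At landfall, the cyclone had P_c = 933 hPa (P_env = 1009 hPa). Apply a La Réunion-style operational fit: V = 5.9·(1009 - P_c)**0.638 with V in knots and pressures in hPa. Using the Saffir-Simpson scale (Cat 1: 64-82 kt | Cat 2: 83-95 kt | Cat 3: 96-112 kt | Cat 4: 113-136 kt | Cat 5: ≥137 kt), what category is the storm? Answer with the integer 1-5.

ΔP = 1009 − 933 = 76 hPa.
V ≈ 5.9 × 76^0.638 = 5.9 × 15.85 ≈ 93 kt.
93 kt falls in the Category 2 band.

2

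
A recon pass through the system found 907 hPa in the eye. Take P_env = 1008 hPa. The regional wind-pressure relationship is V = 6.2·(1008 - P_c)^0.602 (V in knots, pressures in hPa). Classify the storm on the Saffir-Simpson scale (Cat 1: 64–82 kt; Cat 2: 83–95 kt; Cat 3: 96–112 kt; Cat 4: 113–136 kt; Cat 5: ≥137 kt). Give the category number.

3

ΔP = 1008 − 907 = 101 hPa.
V ≈ 6.2 × 101^0.602 = 6.2 × 16.09 ≈ 100 kt.
100 kt falls in the Category 3 band.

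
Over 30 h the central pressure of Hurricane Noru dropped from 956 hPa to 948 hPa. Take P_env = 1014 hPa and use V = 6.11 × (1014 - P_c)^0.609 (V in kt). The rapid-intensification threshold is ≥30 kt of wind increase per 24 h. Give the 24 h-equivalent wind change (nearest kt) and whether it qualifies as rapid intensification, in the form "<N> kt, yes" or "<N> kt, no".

V₁: ΔP = 58, V ≈ 6.11 × 58^0.609 ≈ 72.44 kt.
V₂: ΔP = 66, V ≈ 6.11 × 66^0.609 ≈ 78.37 kt.
ΔV over 30 h = 5.93 kt → 24 h equivalent = 5.93 × 24/30 ≈ 4.74 kt.
5 kt < 30 kt ⇒ not rapid intensification.

5 kt, no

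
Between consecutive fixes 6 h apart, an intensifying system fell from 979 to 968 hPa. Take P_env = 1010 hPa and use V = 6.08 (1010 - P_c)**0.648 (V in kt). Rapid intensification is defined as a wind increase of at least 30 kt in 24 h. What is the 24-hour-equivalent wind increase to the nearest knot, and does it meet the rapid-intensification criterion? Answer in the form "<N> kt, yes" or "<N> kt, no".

49 kt, yes

V₁: ΔP = 31, V ≈ 6.08 × 31^0.648 ≈ 56.27 kt.
V₂: ΔP = 42, V ≈ 6.08 × 42^0.648 ≈ 68.51 kt.
ΔV over 6 h = 12.24 kt → 24 h equivalent = 12.24 × 24/6 ≈ 48.96 kt.
49 kt ≥ 30 kt ⇒ rapid intensification.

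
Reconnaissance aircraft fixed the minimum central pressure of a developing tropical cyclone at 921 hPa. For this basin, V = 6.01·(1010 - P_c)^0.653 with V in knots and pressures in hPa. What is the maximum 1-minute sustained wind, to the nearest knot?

ΔP = 1010 − 921 = 89 hPa.
89^0.653 ≈ 18.748.
V ≈ 6.01 × 18.748 ≈ 112.7 kt.

113 kt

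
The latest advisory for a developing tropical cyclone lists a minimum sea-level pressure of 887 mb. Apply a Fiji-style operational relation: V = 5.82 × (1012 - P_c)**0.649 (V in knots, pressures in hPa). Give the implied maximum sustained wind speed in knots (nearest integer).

134 kt

ΔP = 1012 − 887 = 125 mb.
125^0.649 ≈ 22.956.
V ≈ 5.82 × 22.956 ≈ 133.6 kt.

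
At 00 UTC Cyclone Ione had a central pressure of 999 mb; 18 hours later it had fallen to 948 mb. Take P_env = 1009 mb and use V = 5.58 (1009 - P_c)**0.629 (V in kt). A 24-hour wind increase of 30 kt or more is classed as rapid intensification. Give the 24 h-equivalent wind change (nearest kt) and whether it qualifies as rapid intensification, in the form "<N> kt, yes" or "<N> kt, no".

V₁: ΔP = 10, V ≈ 5.58 × 10^0.629 ≈ 23.75 kt.
V₂: ΔP = 61, V ≈ 5.58 × 61^0.629 ≈ 74.06 kt.
ΔV over 18 h = 50.31 kt → 24 h equivalent = 50.31 × 24/18 ≈ 67.08 kt.
67 kt ≥ 30 kt ⇒ rapid intensification.

67 kt, yes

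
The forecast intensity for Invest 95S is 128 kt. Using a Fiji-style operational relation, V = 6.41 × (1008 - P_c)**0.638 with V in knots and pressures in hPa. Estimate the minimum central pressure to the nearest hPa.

899 hPa

ΔP = (V / 6.41)^(1/0.638) = (128/6.41)^1.567.
128/6.41 = 19.969; 19.969^1.567 ≈ 109.19 hPa.
P_c = 1008 − 109.19 = 898.81 ≈ 899 hPa.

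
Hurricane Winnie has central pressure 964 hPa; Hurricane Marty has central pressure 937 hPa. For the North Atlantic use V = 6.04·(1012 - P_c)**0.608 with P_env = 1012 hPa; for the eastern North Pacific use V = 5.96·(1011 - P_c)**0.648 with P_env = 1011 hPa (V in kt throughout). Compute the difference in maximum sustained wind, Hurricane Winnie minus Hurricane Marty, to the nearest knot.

-33 kt

Hurricane Winnie: ΔP = 48; V ≈ 6.04 × 48^0.608 ≈ 63.57 kt.
Hurricane Marty: ΔP = 74; V ≈ 5.96 × 74^0.648 ≈ 96.94 kt.
Difference ≈ 63.57 − 96.94 = -33.37 → -33 kt.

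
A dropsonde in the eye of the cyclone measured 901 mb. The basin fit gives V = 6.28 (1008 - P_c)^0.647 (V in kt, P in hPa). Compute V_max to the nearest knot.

129 kt

ΔP = 1008 − 901 = 107 mb.
107^0.647 ≈ 20.559.
V ≈ 6.28 × 20.559 ≈ 129.1 kt.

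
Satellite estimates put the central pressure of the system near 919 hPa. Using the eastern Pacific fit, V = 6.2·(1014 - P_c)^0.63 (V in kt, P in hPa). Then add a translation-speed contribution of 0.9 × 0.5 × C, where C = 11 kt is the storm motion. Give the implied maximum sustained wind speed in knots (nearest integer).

ΔP = 1014 − 919 = 95 hPa.
95^0.63 ≈ 17.618.
V ≈ 6.2 × 17.618 ≈ 109.2 kt.
Translation term: 0.9 × 0.5 × 11 = 4.95 kt.
Corrected V ≈ 114.15 kt → 114 kt.

114 kt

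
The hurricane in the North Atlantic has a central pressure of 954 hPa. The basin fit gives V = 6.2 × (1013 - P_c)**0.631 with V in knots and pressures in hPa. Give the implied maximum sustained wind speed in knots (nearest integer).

ΔP = 1013 − 954 = 59 hPa.
59^0.631 ≈ 13.104.
V ≈ 6.2 × 13.104 ≈ 81.2 kt.

81 kt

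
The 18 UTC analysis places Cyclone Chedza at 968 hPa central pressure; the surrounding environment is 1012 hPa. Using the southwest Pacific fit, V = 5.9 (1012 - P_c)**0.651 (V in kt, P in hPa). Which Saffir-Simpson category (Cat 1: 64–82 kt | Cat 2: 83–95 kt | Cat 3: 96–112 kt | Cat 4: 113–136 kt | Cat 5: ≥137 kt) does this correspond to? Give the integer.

1

ΔP = 1012 − 968 = 44 hPa.
V ≈ 5.9 × 44^0.651 = 5.9 × 11.75 ≈ 69 kt.
69 kt falls in the Category 1 band.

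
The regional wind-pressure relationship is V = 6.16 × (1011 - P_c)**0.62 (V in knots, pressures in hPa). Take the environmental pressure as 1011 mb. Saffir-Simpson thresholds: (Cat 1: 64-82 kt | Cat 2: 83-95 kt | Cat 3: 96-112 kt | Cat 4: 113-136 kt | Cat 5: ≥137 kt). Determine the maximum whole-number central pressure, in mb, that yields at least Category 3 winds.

927 mb

Category 3 begins at V = 96 kt.
Required ΔP = (96/6.16)^(1/0.62) = 15.584^1.613 ≈ 83.89 mb.
P_c ≤ 1011 − 83.89 = 927.11, so the highest integer P_c is 927 mb.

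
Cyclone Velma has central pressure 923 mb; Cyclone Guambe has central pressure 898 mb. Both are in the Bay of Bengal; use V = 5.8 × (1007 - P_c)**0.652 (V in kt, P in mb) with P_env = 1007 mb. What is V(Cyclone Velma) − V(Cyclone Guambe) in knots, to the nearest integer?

-19 kt

Cyclone Velma: ΔP = 84; V ≈ 5.8 × 84^0.652 ≈ 104.25 kt.
Cyclone Guambe: ΔP = 109; V ≈ 5.8 × 109^0.652 ≈ 123.55 kt.
Difference ≈ 104.25 − 123.55 = -19.30 → -19 kt.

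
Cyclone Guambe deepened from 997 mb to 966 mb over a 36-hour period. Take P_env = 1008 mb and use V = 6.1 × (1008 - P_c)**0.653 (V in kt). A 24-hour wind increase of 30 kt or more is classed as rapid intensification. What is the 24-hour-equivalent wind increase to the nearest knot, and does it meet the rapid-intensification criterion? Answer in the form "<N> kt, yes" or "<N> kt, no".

27 kt, no

V₁: ΔP = 11, V ≈ 6.1 × 11^0.653 ≈ 29.20 kt.
V₂: ΔP = 42, V ≈ 6.1 × 42^0.653 ≈ 70.03 kt.
ΔV over 36 h = 40.83 kt → 24 h equivalent = 40.83 × 24/36 ≈ 27.22 kt.
27 kt < 30 kt ⇒ not rapid intensification.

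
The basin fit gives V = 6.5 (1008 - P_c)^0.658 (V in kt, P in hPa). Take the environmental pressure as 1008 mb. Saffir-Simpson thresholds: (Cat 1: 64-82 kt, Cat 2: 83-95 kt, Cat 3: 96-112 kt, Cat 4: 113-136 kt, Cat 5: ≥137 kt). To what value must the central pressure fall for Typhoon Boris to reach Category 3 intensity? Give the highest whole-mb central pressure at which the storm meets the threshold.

948 mb

Category 3 begins at V = 96 kt.
Required ΔP = (96/6.5)^(1/0.658) = 14.769^1.520 ≈ 59.86 mb.
P_c ≤ 1008 − 59.86 = 948.14, so the highest integer P_c is 948 mb.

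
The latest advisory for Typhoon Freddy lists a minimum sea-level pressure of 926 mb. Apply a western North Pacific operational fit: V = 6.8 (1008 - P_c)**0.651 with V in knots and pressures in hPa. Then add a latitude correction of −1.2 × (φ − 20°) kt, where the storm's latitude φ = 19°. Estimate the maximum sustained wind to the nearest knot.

121 kt

ΔP = 1008 − 926 = 82 mb.
82^0.651 ≈ 17.615.
V ≈ 6.8 × 17.615 ≈ 119.8 kt.
Latitude correction: −1.2 × (19 − 20) = 1.2 kt.
Corrected V ≈ 121 kt → 121 kt.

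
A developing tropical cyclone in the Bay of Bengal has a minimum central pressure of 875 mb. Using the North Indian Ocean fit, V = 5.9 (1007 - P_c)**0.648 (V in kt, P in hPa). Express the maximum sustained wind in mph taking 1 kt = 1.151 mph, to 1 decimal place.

ΔP = 1007 − 875 = 132 mb.
V ≈ 5.9 × 132^0.648 = 5.9 × 23.666 ≈ 139.632 kt.
139.632 × 1.151 ≈ 160.72 mph → 160.7 mph.

160.7 mph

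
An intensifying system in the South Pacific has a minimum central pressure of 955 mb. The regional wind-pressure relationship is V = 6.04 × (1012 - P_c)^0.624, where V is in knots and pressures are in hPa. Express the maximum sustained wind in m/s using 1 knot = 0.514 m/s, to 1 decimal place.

ΔP = 1012 − 955 = 57 mb.
V ≈ 6.04 × 57^0.624 = 6.04 × 12.464 ≈ 75.284 kt.
75.284 × 0.514 ≈ 38.70 m/s → 38.7 m/s.

38.7 m/s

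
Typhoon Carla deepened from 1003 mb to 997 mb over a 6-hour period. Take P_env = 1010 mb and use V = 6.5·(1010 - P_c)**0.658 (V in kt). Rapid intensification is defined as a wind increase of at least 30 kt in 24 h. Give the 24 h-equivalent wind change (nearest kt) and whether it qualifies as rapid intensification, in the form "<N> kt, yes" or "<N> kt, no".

47 kt, yes

V₁: ΔP = 7, V ≈ 6.5 × 7^0.658 ≈ 23.39 kt.
V₂: ΔP = 13, V ≈ 6.5 × 13^0.658 ≈ 35.15 kt.
ΔV over 6 h = 11.76 kt → 24 h equivalent = 11.76 × 24/6 ≈ 47.04 kt.
47 kt ≥ 30 kt ⇒ rapid intensification.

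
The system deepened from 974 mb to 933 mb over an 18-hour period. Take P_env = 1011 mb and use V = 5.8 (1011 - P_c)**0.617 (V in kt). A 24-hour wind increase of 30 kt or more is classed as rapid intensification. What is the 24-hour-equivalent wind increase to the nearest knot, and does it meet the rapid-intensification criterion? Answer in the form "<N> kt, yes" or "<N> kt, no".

42 kt, yes

V₁: ΔP = 37, V ≈ 5.8 × 37^0.617 ≈ 53.83 kt.
V₂: ΔP = 78, V ≈ 5.8 × 78^0.617 ≈ 85.28 kt.
ΔV over 18 h = 31.45 kt → 24 h equivalent = 31.45 × 24/18 ≈ 41.93 kt.
42 kt ≥ 30 kt ⇒ rapid intensification.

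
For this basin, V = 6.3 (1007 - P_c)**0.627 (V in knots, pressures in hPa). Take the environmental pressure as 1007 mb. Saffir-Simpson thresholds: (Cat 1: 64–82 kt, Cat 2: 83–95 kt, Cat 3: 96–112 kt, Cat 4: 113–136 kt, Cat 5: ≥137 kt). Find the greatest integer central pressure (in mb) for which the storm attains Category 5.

Category 5 begins at V = 137 kt.
Required ΔP = (137/6.3)^(1/0.627) = 21.746^1.595 ≈ 135.83 mb.
P_c ≤ 1007 − 135.83 = 871.17, so the highest integer P_c is 871 mb.

871 mb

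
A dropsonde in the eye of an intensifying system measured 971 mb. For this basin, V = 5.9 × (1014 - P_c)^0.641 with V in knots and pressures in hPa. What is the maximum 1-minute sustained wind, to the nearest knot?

ΔP = 1014 − 971 = 43 mb.
43^0.641 ≈ 11.144.
V ≈ 5.9 × 11.144 ≈ 65.8 kt.

66 kt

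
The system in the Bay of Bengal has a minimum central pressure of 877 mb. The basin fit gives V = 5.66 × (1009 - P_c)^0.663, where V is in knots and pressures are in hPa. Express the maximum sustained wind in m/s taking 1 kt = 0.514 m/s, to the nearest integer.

74 m/s

ΔP = 1009 − 877 = 132 mb.
V ≈ 5.66 × 132^0.663 = 5.66 × 25.465 ≈ 144.131 kt.
144.131 × 0.514 ≈ 74.08 m/s → 74 m/s.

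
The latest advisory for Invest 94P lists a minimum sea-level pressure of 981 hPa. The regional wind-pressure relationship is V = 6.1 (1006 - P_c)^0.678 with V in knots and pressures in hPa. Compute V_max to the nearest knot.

ΔP = 1006 − 981 = 25 hPa.
25^0.678 ≈ 8.868.
V ≈ 6.1 × 8.868 ≈ 54.1 kt.

54 kt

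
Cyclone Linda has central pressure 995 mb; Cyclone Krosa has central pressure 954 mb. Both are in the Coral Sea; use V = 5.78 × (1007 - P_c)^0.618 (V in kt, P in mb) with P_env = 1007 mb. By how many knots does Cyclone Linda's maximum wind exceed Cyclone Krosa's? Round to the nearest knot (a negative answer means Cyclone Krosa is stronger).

-40 kt

Cyclone Linda: ΔP = 12; V ≈ 5.78 × 12^0.618 ≈ 26.84 kt.
Cyclone Krosa: ΔP = 53; V ≈ 5.78 × 53^0.618 ≈ 67.22 kt.
Difference ≈ 26.84 − 67.22 = -40.38 → -40 kt.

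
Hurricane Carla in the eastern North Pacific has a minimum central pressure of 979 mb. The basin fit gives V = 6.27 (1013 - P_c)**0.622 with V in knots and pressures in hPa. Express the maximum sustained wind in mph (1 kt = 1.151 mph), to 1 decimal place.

64.7 mph

ΔP = 1013 − 979 = 34 mb.
V ≈ 6.27 × 34^0.622 = 6.27 × 8.966 ≈ 56.214 kt.
56.214 × 1.151 ≈ 64.70 mph → 64.7 mph.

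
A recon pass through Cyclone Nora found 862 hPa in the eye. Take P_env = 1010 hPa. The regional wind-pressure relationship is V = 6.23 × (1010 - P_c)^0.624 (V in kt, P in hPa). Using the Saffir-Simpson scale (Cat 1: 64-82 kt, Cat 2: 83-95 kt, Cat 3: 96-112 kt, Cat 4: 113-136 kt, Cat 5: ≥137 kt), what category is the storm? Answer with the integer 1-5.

5

ΔP = 1010 − 862 = 148 hPa.
V ≈ 6.23 × 148^0.624 = 6.23 × 22.61 ≈ 141 kt.
141 kt falls in the Category 5 band.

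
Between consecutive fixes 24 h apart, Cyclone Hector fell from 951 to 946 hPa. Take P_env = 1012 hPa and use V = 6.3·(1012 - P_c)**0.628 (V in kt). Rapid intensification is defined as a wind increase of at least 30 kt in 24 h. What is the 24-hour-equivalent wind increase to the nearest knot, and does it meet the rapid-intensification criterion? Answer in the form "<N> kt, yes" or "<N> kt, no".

4 kt, no

V₁: ΔP = 61, V ≈ 6.3 × 61^0.628 ≈ 83.28 kt.
V₂: ΔP = 66, V ≈ 6.3 × 66^0.628 ≈ 87.50 kt.
ΔV over 24 h = 4.22 kt → 24 h equivalent = 4.22 × 24/24 ≈ 4.22 kt.
4 kt < 30 kt ⇒ not rapid intensification.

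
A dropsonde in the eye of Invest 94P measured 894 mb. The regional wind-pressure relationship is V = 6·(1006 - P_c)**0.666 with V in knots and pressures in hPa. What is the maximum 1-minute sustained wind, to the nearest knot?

139 kt

ΔP = 1006 − 894 = 112 mb.
112^0.666 ≈ 23.162.
V ≈ 6 × 23.162 ≈ 139.0 kt.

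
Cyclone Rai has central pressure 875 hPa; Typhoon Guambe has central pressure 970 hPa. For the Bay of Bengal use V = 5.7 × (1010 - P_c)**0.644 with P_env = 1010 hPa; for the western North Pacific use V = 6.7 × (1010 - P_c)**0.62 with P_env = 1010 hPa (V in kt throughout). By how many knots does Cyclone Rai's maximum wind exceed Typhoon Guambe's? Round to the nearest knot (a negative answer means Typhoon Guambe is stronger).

68 kt

Cyclone Rai: ΔP = 135; V ≈ 5.7 × 135^0.644 ≈ 134.22 kt.
Typhoon Guambe: ΔP = 40; V ≈ 6.7 × 40^0.62 ≈ 65.97 kt.
Difference ≈ 134.22 − 65.97 = 68.25 → 68 kt.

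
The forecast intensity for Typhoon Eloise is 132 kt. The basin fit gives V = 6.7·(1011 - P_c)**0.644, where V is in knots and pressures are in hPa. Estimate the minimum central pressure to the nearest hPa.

ΔP = (V / 6.7)^(1/0.644) = (132/6.7)^1.553.
132/6.7 = 19.701; 19.701^1.553 ≈ 102.35 hPa.
P_c = 1011 − 102.35 = 908.65 ≈ 909 hPa.

909 hPa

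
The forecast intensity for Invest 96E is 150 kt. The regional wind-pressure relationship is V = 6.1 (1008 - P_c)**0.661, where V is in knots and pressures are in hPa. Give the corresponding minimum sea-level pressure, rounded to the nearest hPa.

ΔP = (V / 6.1)^(1/0.661) = (150/6.1)^1.513.
150/6.1 = 24.590; 24.590^1.513 ≈ 127.07 hPa.
P_c = 1008 − 127.07 = 880.93 ≈ 881 hPa.

881 hPa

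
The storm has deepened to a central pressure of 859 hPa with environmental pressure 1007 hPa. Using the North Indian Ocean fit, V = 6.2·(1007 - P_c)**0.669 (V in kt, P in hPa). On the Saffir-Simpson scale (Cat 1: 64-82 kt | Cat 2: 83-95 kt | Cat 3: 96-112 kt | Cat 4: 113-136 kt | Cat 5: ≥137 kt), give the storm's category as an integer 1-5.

ΔP = 1007 − 859 = 148 hPa.
V ≈ 6.2 × 148^0.669 = 6.2 × 28.31 ≈ 176 kt.
176 kt falls in the Category 5 band.

5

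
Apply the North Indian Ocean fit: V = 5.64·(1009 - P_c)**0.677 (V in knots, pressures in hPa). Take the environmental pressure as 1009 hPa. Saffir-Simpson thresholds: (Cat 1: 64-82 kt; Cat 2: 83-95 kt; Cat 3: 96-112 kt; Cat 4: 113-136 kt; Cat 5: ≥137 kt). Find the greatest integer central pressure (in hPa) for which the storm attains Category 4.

925 hPa

Category 4 begins at V = 113 kt.
Required ΔP = (113/5.64)^(1/0.677) = 20.035^1.477 ≈ 83.73 hPa.
P_c ≤ 1009 − 83.73 = 925.27, so the highest integer P_c is 925 hPa.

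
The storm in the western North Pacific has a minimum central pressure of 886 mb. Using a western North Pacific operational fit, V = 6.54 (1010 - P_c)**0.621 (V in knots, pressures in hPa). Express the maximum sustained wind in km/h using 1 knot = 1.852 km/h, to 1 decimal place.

ΔP = 1010 − 886 = 124 mb.
V ≈ 6.54 × 124^0.621 = 6.54 × 19.953 ≈ 130.495 kt.
130.495 × 1.852 ≈ 241.68 km/h → 241.7 km/h.

241.7 km/h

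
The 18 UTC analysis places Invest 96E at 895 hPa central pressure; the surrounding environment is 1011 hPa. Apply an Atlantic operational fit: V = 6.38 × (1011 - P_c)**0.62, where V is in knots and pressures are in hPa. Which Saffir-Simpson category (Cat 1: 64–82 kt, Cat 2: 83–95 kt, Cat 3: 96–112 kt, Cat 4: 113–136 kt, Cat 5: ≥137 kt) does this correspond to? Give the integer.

4

ΔP = 1011 − 895 = 116 hPa.
V ≈ 6.38 × 116^0.62 = 6.38 × 19.05 ≈ 122 kt.
122 kt falls in the Category 4 band.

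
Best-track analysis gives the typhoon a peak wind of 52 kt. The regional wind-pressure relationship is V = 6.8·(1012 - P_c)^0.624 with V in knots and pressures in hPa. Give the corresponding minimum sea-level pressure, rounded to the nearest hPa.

986 hPa

ΔP = (V / 6.8)^(1/0.624) = (52/6.8)^1.603.
52/6.8 = 7.647; 7.647^1.603 ≈ 26.05 hPa.
P_c = 1012 − 26.05 = 985.95 ≈ 986 hPa.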